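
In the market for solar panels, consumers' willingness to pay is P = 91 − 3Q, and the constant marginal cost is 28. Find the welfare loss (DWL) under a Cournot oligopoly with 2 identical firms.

Under competition P = MC = 28, so Q = (91 − 28)/3 = 21.
With 2 symmetric Cournot firms, each firm's FOC gives 91 − 9q = 28, so q = 7, Q = 2·7 = 14, and P = 49.
DWL is the triangle between Q = 14 and Q = 21: ½·(21 − 14)·(49 − 28) = 73.5.

DWL = 73.5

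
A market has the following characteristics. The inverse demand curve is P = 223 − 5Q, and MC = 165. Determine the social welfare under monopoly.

TS = 252.3

The monopolist equates marginal revenue to marginal cost: 223 − 10Q = 165, so Q = 5.8. From demand, P = 194.
CS = ½·(223 − 194)·5.8 = 84.1; PS = (194 − 165)·5.8 = 168.2; TS = 252.3.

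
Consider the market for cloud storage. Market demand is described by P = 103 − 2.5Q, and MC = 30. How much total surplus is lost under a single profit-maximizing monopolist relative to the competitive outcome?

DWL = 266.45

Under competition P = MC = 30, so Q = (103 − 30)/2.5 = 29.2.
A monopolist chooses Q where MR = MC. MR = 103 − 5Q; setting this equal to 30 gives Q = 14.6 and P = 66.5.
DWL is the triangle between Q = 14.6 and Q = 29.2: ½·(29.2 − 14.6)·(66.5 − 30) = 266.45.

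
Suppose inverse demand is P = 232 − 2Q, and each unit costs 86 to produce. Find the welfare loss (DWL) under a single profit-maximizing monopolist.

DWL = 1332.25

Competitive firms price at marginal cost: P = 86, giving Q = 73.
A monopolist chooses Q where MR = MC. MR = 232 − 4Q; setting this equal to 86 gives Q = 36.5 and P = 159.
DWL is the triangle between Q = 36.5 and Q = 73: ½·(73 − 36.5)·(159 − 86) = 1332.25.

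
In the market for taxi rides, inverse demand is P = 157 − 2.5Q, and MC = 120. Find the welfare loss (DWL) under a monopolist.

Perfect competition: P = MC = 120, so 157 − 2.5Q = 120 and Q = 14.8.
A monopolist chooses Q where MR = MC. MR = 157 − 5Q; setting this equal to 120 gives Q = 7.4 and P = 138.5.
DWL is the triangle between Q = 7.4 and Q = 14.8: ½·(14.8 − 7.4)·(138.5 − 120) = 68.45.

DWL = 68.45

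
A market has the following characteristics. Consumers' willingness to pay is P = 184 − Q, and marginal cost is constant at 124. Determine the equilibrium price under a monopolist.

Monopoly sets MR = MC: 184 − 2Q = 124 ⇒ Q = 30, P = 184 − 30 = 154.

P = 154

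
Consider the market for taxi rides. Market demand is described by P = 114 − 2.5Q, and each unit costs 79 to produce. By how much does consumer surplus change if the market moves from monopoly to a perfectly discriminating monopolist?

A monopolist chooses Q where MR = MC. MR = 114 − 5Q; setting this equal to 79 gives Q = 7 and P = 96.5.
CS = ½·(114 − 96.5)·7 = 61.25.
A perfectly discriminating monopolist sells every unit with P(Q) ≥ MC(Q), so output equals the competitive quantity Q = 14. Each buyer pays their reservation price, so CS = 0 and the firm captures all surplus.
CS = 0.
Change in consumer surplus: 0 − 61.25 = −61.25.

CS falls by 61.25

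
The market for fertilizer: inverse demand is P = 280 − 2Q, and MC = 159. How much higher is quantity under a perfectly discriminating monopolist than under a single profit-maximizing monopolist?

The monopolist equates marginal revenue to marginal cost: 280 − 4Q = 159, so Q = 30.25. From demand, P = 219.5.
Under first-degree price discrimination the firm charges each unit its demand price and produces up to where P = MC, i.e. Q = 60.5. Consumer surplus is zero; producer surplus equals total surplus.
Change in quantity: 60.5 − 30.25 = 30.25.

Quantity rises by 30.25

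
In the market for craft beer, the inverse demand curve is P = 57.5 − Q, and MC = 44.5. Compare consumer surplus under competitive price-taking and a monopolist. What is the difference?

Consumer surplus falls by 63.375

Competitive firms price at marginal cost: P = 44.5, giving Q = 13.
CS = ½·(57.5 − 44.5)·13 = 84.5.
The monopolist equates marginal revenue to marginal cost: 57.5 − 2Q = 44.5, so Q = 6.5. From demand, P = 51.
CS = ½·(57.5 − 51)·6.5 = 21.125.
Change in consumer surplus: 21.125 − 84.5 = −63.375.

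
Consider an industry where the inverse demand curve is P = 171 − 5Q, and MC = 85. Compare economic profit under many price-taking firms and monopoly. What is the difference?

π rises by 369.8

Perfect competition: P = MC = 85, so 171 − 5Q = 85 and Q = 17.2.
Profit = (85 − 85)·17.2 = 0.
Monopoly sets MR = MC: 171 − 10Q = 85 ⇒ Q = 8.6, P = 171 − 5·8.6 = 128.
Profit = (128 − 85)·8.6 = 369.8.
Change in economic profit: 369.8 − 0 = 369.8.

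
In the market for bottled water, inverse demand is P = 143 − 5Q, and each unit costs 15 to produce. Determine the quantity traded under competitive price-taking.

Perfect competition: P = MC = 15, so 143 − 5Q = 15 and Q = 25.6.

Q = 25.6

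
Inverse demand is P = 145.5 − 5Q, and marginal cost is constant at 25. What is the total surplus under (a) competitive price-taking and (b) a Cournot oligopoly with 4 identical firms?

Under competition P = MC = 25, so Q = (145.5 − 25)/5 = 24.1.
CS = ½·(145.5 − 25)·24.1 = 1452.025; PS = (25 − 25)·24.1 = 0; TS = 1452.025.
With 4 symmetric Cournot firms, each firm's FOC gives 145.5 − 25q = 25, so q = 4.82, Q = 4·4.82 = 19.28, and P = 49.1.
CS = ½·(145.5 − 49.1)·19.28 = 929.296; PS = (49.1 − 25)·19.28 = 464.648; TS = 1393.944.

Competition: TS = 1452.025; Cournot: TS = 1393.944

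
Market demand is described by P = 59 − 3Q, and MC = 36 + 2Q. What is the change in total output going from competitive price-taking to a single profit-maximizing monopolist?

Competitive equilibrium sets price equal to marginal cost: 59 − 3Q = 36 + 2Q, so Q = 4.6 and P = 45.2.
Monopoly sets MR = MC: 59 − 6Q = 36 + 2Q ⇒ Q = 2.875, P = 59 − 3·2.875 = 50.375.
Change in total output: 2.875 − 4.6 = −1.725.

Q falls by 1.725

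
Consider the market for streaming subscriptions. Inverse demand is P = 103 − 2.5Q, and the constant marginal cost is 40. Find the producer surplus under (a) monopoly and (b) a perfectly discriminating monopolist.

Monopoly sets MR = MC: 103 − 5Q = 40 ⇒ Q = 12.6, P = 103 − 2.5·12.6 = 71.5.
PS = (71.5 − 40)·12.6 = 396.9.
Under first-degree price discrimination the firm charges each unit its demand price and produces up to where P = MC, i.e. Q = 25.2. Consumer surplus is zero; producer surplus equals total surplus.
PS = ½·(103 − 40)·25.2 = 793.8.

Monopoly: PS = 396.9; Perfect PD: PS = 793.8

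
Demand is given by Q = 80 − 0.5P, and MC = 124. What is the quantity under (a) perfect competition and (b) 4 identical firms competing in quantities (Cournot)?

Competition: Q = 18; Cournot: Q = 14.4

Inverting demand: P = 160 − 2Q.
Under competition P = MC = 124, so Q = (160 − 124)/2 = 18.
In a 4-firm Cournot equilibrium, symmetry and the first-order condition give q = (160 − 124)/(10) = 3.6. So Q = 14.4 and P = 131.2.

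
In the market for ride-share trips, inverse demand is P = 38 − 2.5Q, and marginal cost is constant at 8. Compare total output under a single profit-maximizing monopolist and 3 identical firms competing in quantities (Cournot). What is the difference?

Monopoly sets MR = MC: 38 − 5Q = 8 ⇒ Q = 6, P = 38 − 2.5·6 = 23.
Cournot with 3 identical firms: the symmetric best-response condition is 38 − 10q = 8. Each firm produces q = 3, total output Q = 9, price P = 15.5.
Change in total output: 9 − 6 = 3.

Q rises by 3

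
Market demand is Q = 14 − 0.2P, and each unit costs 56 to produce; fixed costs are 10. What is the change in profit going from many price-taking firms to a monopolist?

π rises by 9.8

Inverting demand: P = 70 − 5Q.
Under competition P = MC = 56, so Q = (70 − 56)/5 = 2.8.
Profit = (56 − 56)·2.8 − 10 = −10.
A monopolist chooses Q where MR = MC. MR = 70 − 10Q; setting this equal to 56 gives Q = 1.4 and P = 63.
Profit = (63 − 56)·1.4 − 10 = −0.2.
Change in profit: −0.2 − −10 = 9.8.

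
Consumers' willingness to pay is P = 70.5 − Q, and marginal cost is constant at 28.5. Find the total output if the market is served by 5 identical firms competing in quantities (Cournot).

Q = 35

In a 5-firm Cournot equilibrium, symmetry and the first-order condition give q = (70.5 − 28.5)/(6) = 7. So Q = 35 and P = 35.5.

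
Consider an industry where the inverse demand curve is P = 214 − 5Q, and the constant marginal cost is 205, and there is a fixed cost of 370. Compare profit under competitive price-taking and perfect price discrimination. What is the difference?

Competitive firms price at marginal cost: P = 205, giving Q = 1.8.
Profit = (205 − 205)·1.8 − 370 = −370.
With perfect price discrimination, output is the efficient level Q = 1.8 (where demand meets MC), but every buyer pays their willingness to pay: CS = 0 and PS = total surplus.
PS equals the full surplus area, 8.1. Profit = 8.1 − 370 = −361.9.
Change in profit: −361.9 − −370 = 8.1.

π rises by 8.1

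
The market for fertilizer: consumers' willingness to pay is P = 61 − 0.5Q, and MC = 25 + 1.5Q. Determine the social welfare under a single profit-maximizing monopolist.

A monopolist chooses Q where MR = MC. MR = 61 − Q; setting this equal to 25 + 1.5Q gives Q = 14.4 and P = 53.8.
CS = ½·(61 − 53.8)·14.4 = 51.84; PS = (53.8·14.4 − 25·14.4 − ½·1.5·14.4²) = 259.2; TS = 311.04.

TS = 311.04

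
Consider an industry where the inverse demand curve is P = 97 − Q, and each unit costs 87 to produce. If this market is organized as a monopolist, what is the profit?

Monopoly sets MR = MC: 97 − 2Q = 87 ⇒ Q = 5, P = 97 − 5 = 92.
Profit = (92 − 87)·5 = 25.

Profit = 25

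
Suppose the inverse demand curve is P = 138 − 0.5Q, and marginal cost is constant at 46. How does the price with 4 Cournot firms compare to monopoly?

Cournot: P = 64.4; Monopoly: P = 92

In a 4-firm Cournot equilibrium, symmetry and the first-order condition give q = (138 − 46)/(2.5) = 36.8. So Q = 147.2 and P = 64.4.
A monopolist chooses Q where MR = MC. MR = 138 − Q; setting this equal to 46 gives Q = 92 and P = 92.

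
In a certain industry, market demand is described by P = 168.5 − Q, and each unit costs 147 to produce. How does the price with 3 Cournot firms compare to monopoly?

Cournot: P = 152.375; Monopoly: P = 157.75

Cournot with 3 identical firms: the symmetric best-response condition is 168.5 − 4q = 147. Each firm produces q = 5.375, total output Q = 16.125, price P = 152.375.
The monopolist equates marginal revenue to marginal cost: 168.5 − 2Q = 147, so Q = 10.75. From demand, P = 157.75.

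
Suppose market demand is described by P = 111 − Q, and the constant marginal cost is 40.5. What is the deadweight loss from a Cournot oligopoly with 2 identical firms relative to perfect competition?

Perfect competition: P = MC = 40.5, so 111 − Q = 40.5 and Q = 70.5.
Cournot with 2 identical firms: the symmetric best-response condition is 111 − 3q = 40.5. Each firm produces q = 23.5, total output Q = 47, price P = 64.
DWL is the triangle between Q = 47 and Q = 70.5: ½·(70.5 − 47)·(64 − 40.5) = 276.125.

DWL = 276.125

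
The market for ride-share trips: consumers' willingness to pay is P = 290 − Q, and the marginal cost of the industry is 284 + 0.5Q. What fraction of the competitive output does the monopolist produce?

Q_m/Q_c = 0.6

A monopolist chooses Q where MR = MC. MR = 290 − 2Q; setting this equal to 284 + 0.5Q gives Q = 2.4 and P = 287.6.
Competitive equilibrium sets price equal to marginal cost: 290 − Q = 284 + 0.5Q, so Q = 4 and P = 286.
Ratio Q_m/Q_c = 2.4/4 = 0.6.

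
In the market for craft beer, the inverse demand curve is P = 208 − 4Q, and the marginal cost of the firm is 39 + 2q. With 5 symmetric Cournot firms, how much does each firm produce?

In a 5-firm Cournot equilibrium, symmetry and the first-order condition give q = (208 − 39)/(26) = 6.5. So Q = 32.5 and P = 78.

q_i = 6.5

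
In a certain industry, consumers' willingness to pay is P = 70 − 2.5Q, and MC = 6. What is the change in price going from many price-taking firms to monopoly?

Perfect competition: P = MC = 6, so 70 − 2.5Q = 6 and Q = 25.6.
Monopoly sets MR = MC: 70 − 5Q = 6 ⇒ Q = 12.8, P = 70 − 2.5·12.8 = 38.
Change in price: 38 − 6 = 32.

Price rises by 32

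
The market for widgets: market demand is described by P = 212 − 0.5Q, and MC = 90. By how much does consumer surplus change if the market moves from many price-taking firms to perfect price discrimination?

CS falls by 14884

Competitive firms price at marginal cost: P = 90, giving Q = 244.
CS = ½·(212 − 90)·244 = 14884.
With perfect price discrimination, output is the efficient level Q = 244 (where demand meets MC), but every buyer pays their willingness to pay: CS = 0 and PS = total surplus.
CS = 0.
Change in consumer surplus: 0 − 14884 = −14884.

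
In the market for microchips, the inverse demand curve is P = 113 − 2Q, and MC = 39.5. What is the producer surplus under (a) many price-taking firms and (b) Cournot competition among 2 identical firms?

Competition: PS = 0; Cournot: PS = 600.25

Under competition P = MC = 39.5, so Q = (113 − 39.5)/2 = 36.75.
PS = (39.5 − 39.5)·36.75 = 0.
With 2 symmetric Cournot firms, each firm's FOC gives 113 − 6q = 39.5, so q = 12.25, Q = 2·12.25 = 24.5, and P = 64.
PS = (64 − 39.5)·24.5 = 600.25.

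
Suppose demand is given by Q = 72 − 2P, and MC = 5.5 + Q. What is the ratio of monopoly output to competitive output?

Inverting demand: P = 36 − 0.5Q.
A monopolist chooses Q where MR = MC. MR = 36 − Q; setting this equal to 5.5 + Q gives Q = 15.25 and P = 28.375.
Under competition P = MC: 36 − 0.5Q = 5.5 + Q ⇒ Q = 61/3, P = 155/6.
Ratio Q_m/Q_c = 15.25/(61/3) = 0.75.

Q_m/Q_c = 0.75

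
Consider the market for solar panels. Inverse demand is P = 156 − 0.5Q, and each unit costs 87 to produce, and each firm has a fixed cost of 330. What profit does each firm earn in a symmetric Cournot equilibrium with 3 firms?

π_i = 265.125

Cournot with 3 identical firms: the symmetric best-response condition is 156 − 2q = 87. Each firm produces q = 34.5, total output Q = 103.5, price P = 104.25.
Each firm's profit = (104.25 − 87)·34.5 − 330 = 265.125.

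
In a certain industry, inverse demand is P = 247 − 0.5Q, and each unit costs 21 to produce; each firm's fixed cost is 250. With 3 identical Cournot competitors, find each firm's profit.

In a 3-firm Cournot equilibrium, symmetry and the first-order condition give q = (247 − 21)/(2) = 113. So Q = 339 and P = 77.5.
Each firm's profit = (77.5 − 21)·113 − 250 = 6134.5.

π_i = 6134.5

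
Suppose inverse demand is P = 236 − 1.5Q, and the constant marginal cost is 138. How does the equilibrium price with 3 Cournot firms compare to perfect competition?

With 3 symmetric Cournot firms, each firm's FOC gives 236 − 6q = 138, so q = 49/3, Q = 3·49/3 = 49, and P = 162.5.
Under competition P = MC = 138, so Q = (236 − 138)/1.5 = 196/3.

Cournot: P = 162.5; Competition: P = 138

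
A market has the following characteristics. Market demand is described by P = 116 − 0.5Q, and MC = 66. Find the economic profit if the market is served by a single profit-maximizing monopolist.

Profit = 1250

A monopolist chooses Q where MR = MC. MR = 116 − Q; setting this equal to 66 gives Q = 50 and P = 91.
Profit = (91 − 66)·50 = 1250.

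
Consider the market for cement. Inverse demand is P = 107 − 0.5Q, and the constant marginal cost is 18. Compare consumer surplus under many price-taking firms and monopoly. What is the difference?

Perfect competition: P = MC = 18, so 107 − 0.5Q = 18 and Q = 178.
CS = ½·(107 − 18)·178 = 7921.
The monopolist equates marginal revenue to marginal cost: 107 − Q = 18, so Q = 89. From demand, P = 62.5.
CS = ½·(107 − 62.5)·89 = 1980.25.
Change in consumer surplus: 1980.25 − 7921 = −5940.75.

Consumer surplus falls by 5940.75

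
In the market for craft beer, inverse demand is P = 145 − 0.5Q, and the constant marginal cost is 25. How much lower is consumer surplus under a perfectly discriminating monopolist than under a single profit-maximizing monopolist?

Consumer surplus falls by 3600

The monopolist equates marginal revenue to marginal cost: 145 − Q = 25, so Q = 120. From demand, P = 85.
CS = ½·(145 − 85)·120 = 3600.
A perfectly discriminating monopolist sells every unit with P(Q) ≥ MC(Q), so output equals the competitive quantity Q = 240. Each buyer pays their reservation price, so CS = 0 and the firm captures all surplus.
CS = 0.
Change in consumer surplus: 0 − 3600 = −3600.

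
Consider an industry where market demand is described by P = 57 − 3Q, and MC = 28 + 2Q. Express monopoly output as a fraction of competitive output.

Q_m/Q_c = 0.625

A monopolist chooses Q where MR = MC. MR = 57 − 6Q; setting this equal to 28 + 2Q gives Q = 3.625 and P = 46.125.
Competitive equilibrium sets price equal to marginal cost: 57 − 3Q = 28 + 2Q, so Q = 5.8 and P = 39.6.
Ratio Q_m/Q_c = 3.625/5.8 = 0.625.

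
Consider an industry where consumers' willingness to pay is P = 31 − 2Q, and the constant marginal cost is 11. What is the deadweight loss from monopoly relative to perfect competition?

DWL = 25

Under competition P = MC = 11, so Q = (31 − 11)/2 = 10.
Monopoly sets MR = MC: 31 − 4Q = 11 ⇒ Q = 5, P = 31 − 2·5 = 21.
DWL is the triangle between Q = 5 and Q = 10: ½·(10 − 5)·(21 − 11) = 25.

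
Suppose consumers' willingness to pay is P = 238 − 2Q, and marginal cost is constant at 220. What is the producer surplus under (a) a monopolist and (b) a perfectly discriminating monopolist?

Monopoly: PS = 40.5; Perfect PD: PS = 81

Monopoly sets MR = MC: 238 − 4Q = 220 ⇒ Q = 4.5, P = 238 − 2·4.5 = 229.
PS = (229 − 220)·4.5 = 40.5.
A perfectly discriminating monopolist sells every unit with P(Q) ≥ MC(Q), so output equals the competitive quantity Q = 9. Each buyer pays their reservation price, so CS = 0 and the firm captures all surplus.
PS = ½·(238 − 220)·9 = 81.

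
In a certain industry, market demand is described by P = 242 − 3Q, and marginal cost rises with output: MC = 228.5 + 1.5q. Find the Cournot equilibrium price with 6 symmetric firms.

P = 231.2

Cournot with 6 identical firms: the symmetric best-response condition is 242 − 21q = 228.5 + 1.5q. Each firm produces q = 0.6, total output Q = 3.6, price P = 231.2.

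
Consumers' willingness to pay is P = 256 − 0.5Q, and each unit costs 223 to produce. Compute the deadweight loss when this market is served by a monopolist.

DWL = 272.25

Perfect competition: P = MC = 223, so 256 − 0.5Q = 223 and Q = 66.
The monopolist equates marginal revenue to marginal cost: 256 − Q = 223, so Q = 33. From demand, P = 239.5.
DWL is the triangle between Q = 33 and Q = 66: ½·(66 − 33)·(239.5 − 223) = 272.25.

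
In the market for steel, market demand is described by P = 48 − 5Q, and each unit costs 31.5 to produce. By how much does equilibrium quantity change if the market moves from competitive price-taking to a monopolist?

Competitive firms price at marginal cost: P = 31.5, giving Q = 3.3.
The monopolist equates marginal revenue to marginal cost: 48 − 10Q = 31.5, so Q = 1.65. From demand, P = 39.75.
Change in equilibrium quantity: 1.65 − 3.3 = −1.65.

Equilibrium quantity falls by 1.65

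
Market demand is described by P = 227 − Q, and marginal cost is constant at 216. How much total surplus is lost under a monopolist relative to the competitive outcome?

DWL = 15.125

Under competition P = MC = 216, so Q = (227 − 216)/1 = 11.
A monopolist chooses Q where MR = MC. MR = 227 − 2Q; setting this equal to 216 gives Q = 5.5 and P = 221.5.
DWL is the triangle between Q = 5.5 and Q = 11: ½·(11 − 5.5)·(221.5 − 216) = 15.125.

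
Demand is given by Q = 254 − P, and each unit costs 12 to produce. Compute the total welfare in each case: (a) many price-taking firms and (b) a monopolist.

Competition: TS = 29282; Monopoly: TS = 21961.5

Inverting demand: P = 254 − Q.
Perfect competition: P = MC = 12, so 254 − Q = 12 and Q = 242.
CS = ½·(254 − 12)·242 = 29282; PS = (12 − 12)·242 = 0; TS = 29282.
The monopolist equates marginal revenue to marginal cost: 254 − 2Q = 12, so Q = 121. From demand, P = 133.
CS = ½·(254 − 133)·121 = 7320.5; PS = (133 − 12)·121 = 14641; TS = 21961.5.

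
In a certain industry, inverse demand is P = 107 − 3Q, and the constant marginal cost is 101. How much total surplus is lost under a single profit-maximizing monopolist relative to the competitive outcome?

DWL = 1.5

Under competition P = MC = 101, so Q = (107 − 101)/3 = 2.
Monopoly sets MR = MC: 107 − 6Q = 101 ⇒ Q = 1, P = 107 − 3·1 = 104.
DWL is the triangle between Q = 1 and Q = 2: ½·(2 − 1)·(104 − 101) = 1.5.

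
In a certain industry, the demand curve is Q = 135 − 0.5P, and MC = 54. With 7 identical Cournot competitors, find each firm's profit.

π_i = 364.5

Inverting demand: P = 270 − 2Q.
Cournot with 7 identical firms: the symmetric best-response condition is 270 − 16q = 54. Each firm produces q = 13.5, total output Q = 94.5, price P = 81.
Each firm's profit = (81 − 54)·13.5 = 364.5.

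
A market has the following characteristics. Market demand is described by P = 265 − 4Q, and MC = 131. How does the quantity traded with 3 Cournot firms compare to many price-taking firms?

In a 3-firm Cournot equilibrium, symmetry and the first-order condition give q = (265 − 131)/(16) = 8.375. So Q = 25.125 and P = 164.5.
Competitive firms price at marginal cost: P = 131, giving Q = 33.5.

Cournot: Q = 25.125; Competition: Q = 33.5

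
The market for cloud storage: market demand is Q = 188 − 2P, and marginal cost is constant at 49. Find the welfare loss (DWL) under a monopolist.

DWL = 506.25

Inverting demand: P = 94 − 0.5Q.
Perfect competition: P = MC = 49, so 94 − 0.5Q = 49 and Q = 90.
Monopoly sets MR = MC: 94 − Q = 49 ⇒ Q = 45, P = 94 − 0.5·45 = 71.5.
DWL is the triangle between Q = 45 and Q = 90: ½·(90 − 45)·(71.5 − 49) = 506.25.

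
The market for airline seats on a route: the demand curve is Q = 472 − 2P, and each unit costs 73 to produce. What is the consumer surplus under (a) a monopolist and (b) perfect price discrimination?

Monopoly: CS = 6642.25; Perfect PD: CS = 0

Inverting demand: P = 236 − 0.5Q.
Monopoly sets MR = MC: 236 − Q = 73 ⇒ Q = 163, P = 236 − 0.5·163 = 154.5.
CS = ½·(236 − 154.5)·163 = 6642.25.
Under first-degree price discrimination the firm charges each unit its demand price and produces up to where P = MC, i.e. Q = 326. Consumer surplus is zero; producer surplus equals total surplus.
CS = 0.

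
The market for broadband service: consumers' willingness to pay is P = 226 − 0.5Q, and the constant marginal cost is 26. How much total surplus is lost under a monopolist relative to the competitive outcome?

Competitive firms price at marginal cost: P = 26, giving Q = 400.
The monopolist equates marginal revenue to marginal cost: 226 − Q = 26, so Q = 200. From demand, P = 126.
DWL is the triangle between Q = 200 and Q = 400: ½·(400 − 200)·(126 − 26) = 10000.

DWL = 10000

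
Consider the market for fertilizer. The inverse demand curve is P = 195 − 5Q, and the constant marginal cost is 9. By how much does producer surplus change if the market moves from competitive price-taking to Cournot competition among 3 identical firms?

Producer surplus rises by 1297.35

Perfect competition: P = MC = 9, so 195 − 5Q = 9 and Q = 37.2.
PS = (9 − 9)·37.2 = 0.
Cournot with 3 identical firms: the symmetric best-response condition is 195 − 20q = 9. Each firm produces q = 9.3, total output Q = 27.9, price P = 55.5.
PS = (55.5 − 9)·27.9 = 1297.35.
Change in producer surplus: 1297.35 − 0 = 1297.35.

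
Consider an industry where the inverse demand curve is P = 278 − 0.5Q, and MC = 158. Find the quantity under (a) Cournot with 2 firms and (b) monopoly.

Cournot: Q = 160; Monopoly: Q = 120

Cournot with 2 identical firms: the symmetric best-response condition is 278 − 1.5q = 158. Each firm produces q = 80, total output Q = 160, price P = 198.
The monopolist equates marginal revenue to marginal cost: 278 − Q = 158, so Q = 120. From demand, P = 218.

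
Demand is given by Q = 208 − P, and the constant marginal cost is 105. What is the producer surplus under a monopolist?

PS = 2652.25

Inverting demand: P = 208 − Q.
The monopolist equates marginal revenue to marginal cost: 208 − 2Q = 105, so Q = 51.5. From demand, P = 156.5.
PS = (156.5 − 105)·51.5 = 2652.25.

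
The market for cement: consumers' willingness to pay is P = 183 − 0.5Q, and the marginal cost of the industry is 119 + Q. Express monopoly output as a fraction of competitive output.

Q_m/Q_c = 0.75

Monopoly sets MR = MC: 183 − Q = 119 + Q ⇒ Q = 32, P = 183 − 0.5·32 = 167.
Under competition P = MC: 183 − 0.5Q = 119 + Q ⇒ Q = 128/3, P = 485/3.
Ratio Q_m/Q_c = 32/(128/3) = 0.75.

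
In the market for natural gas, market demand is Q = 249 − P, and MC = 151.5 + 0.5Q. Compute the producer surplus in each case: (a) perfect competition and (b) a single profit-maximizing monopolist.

Inverting demand: P = 249 − Q.
Under competition P = MC: 249 − Q = 151.5 + 0.5Q ⇒ Q = 65, P = 184.
PS = P·Q − VC(Q) = 184·65 − (151.5·65 + ½·0.5·65²) = 1056.25.
The monopolist equates marginal revenue to marginal cost: 249 − 2Q = 151.5 + 0.5Q, so Q = 39. From demand, P = 210.
PS = P·Q − VC(Q) = 210·39 − (151.5·39 + ½·0.5·39²) = 1901.25.

Competition: PS = 1056.25; Monopoly: PS = 1901.25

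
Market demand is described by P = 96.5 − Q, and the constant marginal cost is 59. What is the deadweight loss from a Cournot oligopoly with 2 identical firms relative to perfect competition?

DWL = 78.125

Competitive firms price at marginal cost: P = 59, giving Q = 37.5.
Cournot with 2 identical firms: the symmetric best-response condition is 96.5 − 3q = 59. Each firm produces q = 12.5, total output Q = 25, price P = 71.5.
DWL is the triangle between Q = 25 and Q = 37.5: ½·(37.5 − 25)·(71.5 − 59) = 78.125.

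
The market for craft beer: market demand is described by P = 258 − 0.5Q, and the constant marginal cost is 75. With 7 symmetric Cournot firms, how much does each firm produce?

In a 7-firm Cournot equilibrium, symmetry and the first-order condition give q = (258 − 75)/(4) = 45.75. So Q = 320.25 and P = 97.875.

q_i = 45.75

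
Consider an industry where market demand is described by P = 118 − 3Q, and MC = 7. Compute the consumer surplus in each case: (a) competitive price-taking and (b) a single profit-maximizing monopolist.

Competition: CS = 2053.5; Monopoly: CS = 513.375

Competitive firms price at marginal cost: P = 7, giving Q = 37.
CS = ½·(118 − 7)·37 = 2053.5.
A monopolist chooses Q where MR = MC. MR = 118 − 6Q; setting this equal to 7 gives Q = 18.5 and P = 62.5.
CS = ½·(118 − 62.5)·18.5 = 513.375.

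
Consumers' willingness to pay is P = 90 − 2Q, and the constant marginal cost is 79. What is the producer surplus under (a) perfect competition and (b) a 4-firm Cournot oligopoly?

Competition: PS = 0; Cournot: PS = 9.68

Competitive firms price at marginal cost: P = 79, giving Q = 5.5.
PS = (79 − 79)·5.5 = 0.
With 4 symmetric Cournot firms, each firm's FOC gives 90 − 10q = 79, so q = 1.1, Q = 4·1.1 = 4.4, and P = 81.2.
PS = (81.2 − 79)·4.4 = 9.68.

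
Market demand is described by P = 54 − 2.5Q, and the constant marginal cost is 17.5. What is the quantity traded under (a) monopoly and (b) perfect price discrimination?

Monopoly: Q = 7.3; Perfect PD: Q = 14.6

The monopolist equates marginal revenue to marginal cost: 54 − 5Q = 17.5, so Q = 7.3. From demand, P = 35.75.
A perfectly discriminating monopolist sells every unit with P(Q) ≥ MC(Q), so output equals the competitive quantity Q = 14.6. Each buyer pays their reservation price, so CS = 0 and the firm captures all surplus.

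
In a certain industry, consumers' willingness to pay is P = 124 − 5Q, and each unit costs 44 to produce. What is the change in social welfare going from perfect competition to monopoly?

TS falls by 160

Competitive firms price at marginal cost: P = 44, giving Q = 16.
CS = ½·(124 − 44)·16 = 640; PS = (44 − 44)·16 = 0; TS = 640.
The monopolist equates marginal revenue to marginal cost: 124 − 10Q = 44, so Q = 8. From demand, P = 84.
CS = ½·(124 − 84)·8 = 160; PS = (84 − 44)·8 = 320; TS = 480.
Change in social welfare: 480 − 640 = −160.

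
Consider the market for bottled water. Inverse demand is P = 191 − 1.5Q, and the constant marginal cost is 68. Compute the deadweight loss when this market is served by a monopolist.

Under competition P = MC = 68, so Q = (191 − 68)/1.5 = 82.
Monopoly sets MR = MC: 191 − 3Q = 68 ⇒ Q = 41, P = 191 − 1.5·41 = 129.5.
DWL is the triangle between Q = 41 and Q = 82: ½·(82 − 41)·(129.5 − 68) = 1260.75.

DWL = 1260.75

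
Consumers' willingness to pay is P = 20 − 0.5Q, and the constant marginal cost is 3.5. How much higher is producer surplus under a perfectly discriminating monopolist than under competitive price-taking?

Under competition P = MC = 3.5, so Q = (20 − 3.5)/0.5 = 33.
PS = (3.5 − 3.5)·33 = 0.
With perfect price discrimination, output is the efficient level Q = 33 (where demand meets MC), but every buyer pays their willingness to pay: CS = 0 and PS = total surplus.
PS = ½·(20 − 3.5)·33 = 272.25.
Change in producer surplus: 272.25 − 0 = 272.25.

PS rises by 272.25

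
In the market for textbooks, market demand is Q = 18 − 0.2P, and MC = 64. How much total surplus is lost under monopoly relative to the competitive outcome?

DWL = 16.9

Inverting demand: P = 90 − 5Q.
Under competition P = MC = 64, so Q = (90 − 64)/5 = 5.2.
A monopolist chooses Q where MR = MC. MR = 90 − 10Q; setting this equal to 64 gives Q = 2.6 and P = 77.
DWL is the triangle between Q = 2.6 and Q = 5.2: ½·(5.2 − 2.6)·(77 − 64) = 16.9.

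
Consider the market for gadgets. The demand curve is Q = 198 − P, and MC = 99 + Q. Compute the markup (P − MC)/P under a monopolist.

Inverting demand: P = 198 − Q.
The monopolist equates marginal revenue to marginal cost: 198 − 2Q = 99 + Q, so Q = 33. From demand, P = 165.
Lerner index = (P − MC)/P = (165 − 132)/165 = 0.2.

Lerner index = 0.2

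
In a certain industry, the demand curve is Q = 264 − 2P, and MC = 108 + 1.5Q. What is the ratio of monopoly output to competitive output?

Inverting demand: P = 132 − 0.5Q.
Monopoly sets MR = MC: 132 − Q = 108 + 1.5Q ⇒ Q = 9.6, P = 132 − 0.5·9.6 = 127.2.
Under competition P = MC: 132 − 0.5Q = 108 + 1.5Q ⇒ Q = 12, P = 126.
Ratio Q_m/Q_c = 9.6/12 = 0.8.

Q_m/Q_c = 0.8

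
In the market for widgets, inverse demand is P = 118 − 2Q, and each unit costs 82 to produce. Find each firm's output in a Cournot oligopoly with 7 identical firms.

Cournot with 7 identical firms: the symmetric best-response condition is 118 − 16q = 82. Each firm produces q = 2.25, total output Q = 15.75, price P = 86.5.

q_i = 2.25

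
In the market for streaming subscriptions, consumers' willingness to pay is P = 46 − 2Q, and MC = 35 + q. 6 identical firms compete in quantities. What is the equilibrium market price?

P = 37.2

With 6 symmetric Cournot firms, each firm's FOC gives 46 − 14q = 35 + q, so q = 11/15, Q = 6·11/15 = 4.4, and P = 37.2.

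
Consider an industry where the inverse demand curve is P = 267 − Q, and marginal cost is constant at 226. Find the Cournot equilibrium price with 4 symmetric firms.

In a 4-firm Cournot equilibrium, symmetry and the first-order condition give q = (267 − 226)/(5) = 8.2. So Q = 32.8 and P = 234.2.

P = 234.2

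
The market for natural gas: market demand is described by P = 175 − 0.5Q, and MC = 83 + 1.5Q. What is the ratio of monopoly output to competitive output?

Q_m/Q_c = 0.8

Monopoly sets MR = MC: 175 − Q = 83 + 1.5Q ⇒ Q = 36.8, P = 175 − 0.5·36.8 = 156.6.
Competitive equilibrium sets price equal to marginal cost: 175 − 0.5Q = 83 + 1.5Q, so Q = 46 and P = 152.
Ratio Q_m/Q_c = 36.8/46 = 0.8.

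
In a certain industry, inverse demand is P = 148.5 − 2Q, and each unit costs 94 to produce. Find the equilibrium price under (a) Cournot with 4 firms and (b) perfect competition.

With 4 symmetric Cournot firms, each firm's FOC gives 148.5 − 10q = 94, so q = 5.45, Q = 4·5.45 = 21.8, and P = 104.9.
Competitive firms price at marginal cost: P = 94, giving Q = 27.25.

Cournot: P = 104.9; Competition: P = 94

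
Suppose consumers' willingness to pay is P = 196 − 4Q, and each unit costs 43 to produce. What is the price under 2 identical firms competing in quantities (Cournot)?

P = 94

In a 2-firm Cournot equilibrium, symmetry and the first-order condition give q = (196 − 43)/(12) = 12.75. So Q = 25.5 and P = 94.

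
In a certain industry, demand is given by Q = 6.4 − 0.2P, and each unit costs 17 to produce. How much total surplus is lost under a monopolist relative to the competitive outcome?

DWL = 5.625

Inverting demand: P = 32 − 5Q.
Under competition P = MC = 17, so Q = (32 − 17)/5 = 3.
Monopoly sets MR = MC: 32 − 10Q = 17 ⇒ Q = 1.5, P = 32 − 5·1.5 = 24.5.
DWL is the triangle between Q = 1.5 and Q = 3: ½·(3 − 1.5)·(24.5 − 17) = 5.625.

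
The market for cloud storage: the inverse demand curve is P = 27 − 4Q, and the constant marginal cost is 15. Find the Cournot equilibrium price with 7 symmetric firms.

Cournot with 7 identical firms: the symmetric best-response condition is 27 − 32q = 15. Each firm produces q = 0.375, total output Q = 2.625, price P = 16.5.

P = 16.5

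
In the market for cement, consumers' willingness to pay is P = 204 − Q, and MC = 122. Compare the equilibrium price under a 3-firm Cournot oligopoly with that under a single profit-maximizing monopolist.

Cournot with 3 identical firms: the symmetric best-response condition is 204 − 4q = 122. Each firm produces q = 20.5, total output Q = 61.5, price P = 142.5.
The monopolist equates marginal revenue to marginal cost: 204 − 2Q = 122, so Q = 41. From demand, P = 163.

Cournot: P = 142.5; Monopoly: P = 163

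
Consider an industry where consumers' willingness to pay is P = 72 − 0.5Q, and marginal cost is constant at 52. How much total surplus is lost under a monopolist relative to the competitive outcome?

DWL = 100

Perfect competition: P = MC = 52, so 72 − 0.5Q = 52 and Q = 40.
The monopolist equates marginal revenue to marginal cost: 72 − Q = 52, so Q = 20. From demand, P = 62.
DWL is the triangle between Q = 20 and Q = 40: ½·(40 − 20)·(62 − 52) = 100.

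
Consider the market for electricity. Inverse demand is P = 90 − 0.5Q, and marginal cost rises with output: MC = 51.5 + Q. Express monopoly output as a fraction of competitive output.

Q_m/Q_c = 0.75

The monopolist equates marginal revenue to marginal cost: 90 − Q = 51.5 + Q, so Q = 19.25. From demand, P = 80.375.
Under competition P = MC: 90 − 0.5Q = 51.5 + Q ⇒ Q = 77/3, P = 463/6.
Ratio Q_m/Q_c = 19.25/(77/3) = 0.75.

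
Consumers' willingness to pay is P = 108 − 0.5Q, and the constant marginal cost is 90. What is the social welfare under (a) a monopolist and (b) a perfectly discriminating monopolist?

The monopolist equates marginal revenue to marginal cost: 108 − Q = 90, so Q = 18. From demand, P = 99.
CS = ½·(108 − 99)·18 = 81; PS = (99 − 90)·18 = 162; TS = 243.
A perfectly discriminating monopolist sells every unit with P(Q) ≥ MC(Q), so output equals the competitive quantity Q = 36. Each buyer pays their reservation price, so CS = 0 and the firm captures all surplus.
TS = 324 (equal to competitive TS).

Monopoly: TS = 243; Perfect PD: TS = 324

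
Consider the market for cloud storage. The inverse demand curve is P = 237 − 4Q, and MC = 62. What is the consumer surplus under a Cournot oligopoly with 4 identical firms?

CS = 2450

Cournot with 4 identical firms: the symmetric best-response condition is 237 − 20q = 62. Each firm produces q = 8.75, total output Q = 35, price P = 97.
CS = ½·(237 − 97)·35 = 2450.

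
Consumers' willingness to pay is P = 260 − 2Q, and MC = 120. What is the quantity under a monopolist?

Q = 35

Monopoly sets MR = MC: 260 − 4Q = 120 ⇒ Q = 35, P = 260 − 2·35 = 190.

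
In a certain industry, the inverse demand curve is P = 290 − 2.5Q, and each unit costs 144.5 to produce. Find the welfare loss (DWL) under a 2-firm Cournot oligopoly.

DWL = 470.45

Competitive firms price at marginal cost: P = 144.5, giving Q = 58.2.
In a 2-firm Cournot equilibrium, symmetry and the first-order condition give q = (290 − 144.5)/(7.5) = 19.4. So Q = 38.8 and P = 193.
DWL is the triangle between Q = 38.8 and Q = 58.2: ½·(58.2 − 38.8)·(193 − 144.5) = 470.45.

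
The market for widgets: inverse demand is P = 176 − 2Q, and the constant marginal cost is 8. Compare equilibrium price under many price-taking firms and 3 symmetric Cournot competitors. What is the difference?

Equilibrium price rises by 42

Competitive firms price at marginal cost: P = 8, giving Q = 84.
With 3 symmetric Cournot firms, each firm's FOC gives 176 − 8q = 8, so q = 21, Q = 3·21 = 63, and P = 50.
Change in equilibrium price: 50 − 8 = 42.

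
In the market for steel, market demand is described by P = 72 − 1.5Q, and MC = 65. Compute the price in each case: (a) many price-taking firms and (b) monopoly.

Competitive firms price at marginal cost: P = 65, giving Q = 14/3.
The monopolist equates marginal revenue to marginal cost: 72 − 3Q = 65, so Q = 7/3. From demand, P = 68.5.

Competition: P = 65; Monopoly: P = 68.5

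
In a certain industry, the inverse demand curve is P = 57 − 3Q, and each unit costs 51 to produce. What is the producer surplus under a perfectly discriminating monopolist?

PS = 6

With perfect price discrimination, output is the efficient level Q = 2 (where demand meets MC), but every buyer pays their willingness to pay: CS = 0 and PS = total surplus.
PS = ½·(57 − 51)·2 = 6.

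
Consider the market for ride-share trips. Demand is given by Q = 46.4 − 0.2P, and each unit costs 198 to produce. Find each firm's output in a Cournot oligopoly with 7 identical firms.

Inverting demand: P = 232 − 5Q.
Cournot with 7 identical firms: the symmetric best-response condition is 232 − 40q = 198. Each firm produces q = 0.85, total output Q = 5.95, price P = 202.25.

q_i = 0.85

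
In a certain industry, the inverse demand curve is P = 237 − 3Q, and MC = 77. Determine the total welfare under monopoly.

A monopolist chooses Q where MR = MC. MR = 237 − 6Q; setting this equal to 77 gives Q = 80/3 and P = 157.
CS = ½·(237 − 157)·80/3 = 3200/3; PS = (157 − 77)·80/3 = 6400/3; TS = 3200.

TS = 3200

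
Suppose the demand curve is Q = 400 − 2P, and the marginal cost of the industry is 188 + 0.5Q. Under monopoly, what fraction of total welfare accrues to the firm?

Inverting demand: P = 200 − 0.5Q.
Monopoly sets MR = MC: 200 − Q = 188 + 0.5Q ⇒ Q = 8, P = 200 − 0.5·8 = 196.
CS = ½·(200 − 196)·8 = 16.
PS = P·Q − VC(Q) = 196·8 − (188·8 + ½·0.5·8²) = 48.
Share captured = PS/TS = 48/64 = 0.75.

PS/TS = 0.75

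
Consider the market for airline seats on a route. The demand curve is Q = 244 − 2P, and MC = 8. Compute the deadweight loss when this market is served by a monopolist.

DWL = 3249

Inverting demand: P = 122 − 0.5Q.
Perfect competition: P = MC = 8, so 122 − 0.5Q = 8 and Q = 228.
Monopoly sets MR = MC: 122 − Q = 8 ⇒ Q = 114, P = 122 − 0.5·114 = 65.
DWL is the triangle between Q = 114 and Q = 228: ½·(228 − 114)·(65 − 8) = 3249.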